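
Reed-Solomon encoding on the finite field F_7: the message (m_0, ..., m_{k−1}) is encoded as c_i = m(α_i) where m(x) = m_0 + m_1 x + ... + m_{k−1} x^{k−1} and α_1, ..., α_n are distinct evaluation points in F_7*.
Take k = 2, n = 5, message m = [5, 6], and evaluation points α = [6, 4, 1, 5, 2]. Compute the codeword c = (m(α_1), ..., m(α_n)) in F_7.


c = [6, 1, 4, 0, 3]

Message polynomial: m(x) = 5 + 6·x (mod 7).
For each evaluation point α_i, compute m(α_i) mod 7:
  α_1 = 6: Horner steps 6 → 6, so m(6) = 6.
  α_2 = 4: Horner steps 6 → 1, so m(4) = 1.
  α_3 = 1: Horner steps 6 → 4, so m(1) = 4.
  α_4 = 5: Horner steps 6 → 0, so m(5) = 0.
  α_5 = 2: Horner steps 6 → 3, so m(2) = 3.
Codeword c = [6, 1, 4, 0, 3] ∈ F_7^5.


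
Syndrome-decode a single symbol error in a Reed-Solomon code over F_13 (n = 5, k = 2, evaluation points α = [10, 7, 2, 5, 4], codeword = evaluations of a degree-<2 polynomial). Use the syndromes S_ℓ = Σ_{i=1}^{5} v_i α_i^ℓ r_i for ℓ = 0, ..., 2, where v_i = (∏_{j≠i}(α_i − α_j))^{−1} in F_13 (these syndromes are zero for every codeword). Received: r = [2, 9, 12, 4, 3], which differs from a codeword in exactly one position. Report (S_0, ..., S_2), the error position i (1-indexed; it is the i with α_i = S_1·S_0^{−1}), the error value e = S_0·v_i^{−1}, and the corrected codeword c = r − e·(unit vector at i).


S = (3, 2, 10), error at position 4, error magnitude e = 12, c = [2, 9, 12, 5, 3].

Step 1: column multipliers v_i = (∏_{j≠i}(α_i − α_j))^{−1} mod 13.
  i = 1 (α = 10): (10−7)(10−2)(10−5)(10−4) = 3·8·5·6 = 720 ≡ 5, so v_1 = 5^{−1} = 8 (mod 13).
  i = 2 (α = 7): (7−10)(7−2)(7−5)(7−4) = (−3)·5·2·3 = −90 ≡ 1, so v_2 = 1^{−1} = 1 (mod 13).
  i = 3 (α = 2): (2−10)(2−7)(2−5)(2−4) = (−8)·(−5)·(−3)·(−2) = 240 ≡ 6, so v_3 = 6^{−1} = 11 (mod 13).
  i = 4 (α = 5): (5−10)(5−7)(5−2)(5−4) = (−5)·(−2)·3·1 = 30 ≡ 4, so v_4 = 4^{−1} = 10 (mod 13).
  i = 5 (α = 4): (4−10)(4−7)(4−2)(4−5) = (−6)·(−3)·2·(−1) = −36 ≡ 3, so v_5 = 3^{−1} = 9 (mod 13).
  v = [8, 1, 11, 10, 9].
Step 2: syndromes of r = [2, 9, 12, 4, 3] (all sums mod 13).
  S_0 = Σ v_i r_i = 8·2 + 1·9 + 11·12 + 10·4 + 9·3 = 224 ≡ 3.
  S_1 = Σ v_i α_i r_i = 8·10·2 + 1·7·9 + 11·2·12 + 10·5·4 + 9·4·3 = 795 ≡ 2.
  α_i^2 mod 13 = [9, 10, 4, 12, 3].
  S_2 = Σ v_i α_i^2 r_i = 8·9·2 + 1·10·9 + 11·4·12 + 10·12·4 + 9·3·3 = 1323 ≡ 10.
  S = (3, 2, 10) ≠ 0, so r is not a codeword (an error is present).
Step 3: locate the error. For a single error e at position i, S_ℓ = v_i·e·α_i^ℓ, so α_err = S_1/S_0.
  S_0^{−1} = 3^{−1} = 9 (mod 13), so α_err = 2·9 = 18 ≡ 5 = α_4. Error position i = 4.
  Consistency check: S_2/S_1 = 10·7 = 70 ≡ 5 = α_err ✓ (single-error assumption holds).
Step 4: error magnitude e = S_0/v_4 = S_0·∏_{j≠4}(α_4 − α_j) = 3·4 = 12 ≡ 12 (mod 13).
Step 5: correct position 4: c_4 = r_4 − e = 4 − 12 ≡ 5 (mod 13). Hence c = [2, 9, 12, 5, 3].
  Check: interpolating c through the α_i gives m(x) = 8 + 2·x (degree < 2) with m(α_i) = c_i for every i, so c is indeed a codeword.


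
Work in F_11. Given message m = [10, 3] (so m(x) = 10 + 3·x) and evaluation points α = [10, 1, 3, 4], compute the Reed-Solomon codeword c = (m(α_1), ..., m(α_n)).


c = [7, 2, 8, 0]

Message polynomial: m(x) = 10 + 3·x (mod 11).
For each evaluation point α_i, compute m(α_i) mod 11:
  α_1 = 10: Horner steps 3 → 7, so m(10) = 7.
  α_2 = 1: Horner steps 3 → 2, so m(1) = 2.
  α_3 = 3: Horner steps 3 → 8, so m(3) = 8.
  α_4 = 4: Horner steps 3 → 0, so m(4) = 0.
Codeword c = [7, 2, 8, 0] ∈ F_11^4.


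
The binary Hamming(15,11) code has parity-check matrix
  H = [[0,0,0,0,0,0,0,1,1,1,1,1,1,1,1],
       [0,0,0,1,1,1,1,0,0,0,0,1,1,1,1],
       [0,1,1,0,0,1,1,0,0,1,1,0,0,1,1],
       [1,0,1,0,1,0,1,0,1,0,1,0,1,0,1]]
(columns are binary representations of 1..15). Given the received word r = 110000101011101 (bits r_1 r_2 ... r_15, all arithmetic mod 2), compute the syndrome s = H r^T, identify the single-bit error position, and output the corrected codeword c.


s = (1, 0, 0, 0)^T, error position = 8, corrected codeword c = 110000111011101

Compute s = H r^T mod 2 one row at a time:
  s_1 = 0 + 1 + 0 + 1 + 1 + 1 + 0 + 1 = 5 ≡ 1 (mod 2).
  s_2 = 0 + 0 + 0 + 1 + 1 + 1 + 0 + 1 = 4 ≡ 0 (mod 2).
  s_3 = 1 + 0 + 0 + 1 + 0 + 1 + 0 + 1 = 4 ≡ 0 (mod 2).
  s_4 = 1 + 0 + 0 + 1 + 1 + 1 + 1 + 1 = 6 ≡ 0 (mod 2).
s = (1, 0, 0, 0)^T — this equals column 8 of H (binary 1000), so error is at position 8.
Correct: flip bit 8 of r = 110000101011101 to get c = 110000111011101.


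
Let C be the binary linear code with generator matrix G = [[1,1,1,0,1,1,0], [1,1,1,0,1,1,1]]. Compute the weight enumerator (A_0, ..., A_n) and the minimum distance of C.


Weight distribution: A_0 = 1, A_1 = 1, A_5 = 1, A_6 = 1. Minimum distance d = 1.

Enumerate all 2^2 = 4 messages m ∈ F_2^2.
For each, compute codeword c = mG in F_2^7, then tally its weight.
  m = 00 → c = 0000000, weight = 0.
  m = 10 → c = 1110110, weight = 5.
  m = 01 → c = 1110111, weight = 6.
  m = 11 → c = 0000001, weight = 1.
Tally weights:
  weight 0: 1 codewords.
  weight 1: 1 codewords.
  weight 5: 1 codewords.
  weight 6: 1 codewords.
Minimum distance d = smallest w > 0 with A_w > 0 = 1.
Sanity: Σ A_w = 4 = 2^2 = 4 ✓.


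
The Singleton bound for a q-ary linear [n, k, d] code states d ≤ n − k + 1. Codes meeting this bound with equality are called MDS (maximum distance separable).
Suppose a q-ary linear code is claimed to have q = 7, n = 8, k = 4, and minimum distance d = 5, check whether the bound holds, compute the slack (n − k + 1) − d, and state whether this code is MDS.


Singleton RHS = n − k + 1 = 5, slack = 0, bound satisfied, MDS.

Singleton bound: d ≤ n − k + 1.
Here n = 8, k = 4, so n − k + 1 = 5.
Given d = 5, check d ≤ 5: YES.
Slack = (n − k + 1) − d = 0.
The code is MDS (slack = 0).
Description: the claimed parameters are [8, 4, 5]_7; such a code would be MDS (meets Singleton bound).


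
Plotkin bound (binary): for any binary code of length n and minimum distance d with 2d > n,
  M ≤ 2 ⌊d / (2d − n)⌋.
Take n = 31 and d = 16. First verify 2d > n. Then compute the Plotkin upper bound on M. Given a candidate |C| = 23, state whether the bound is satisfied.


Plotkin bound M ≤ 32; given |C| = 23 ≤ bound (satisfied).

Check applicability: 2d = 32, n = 31.
2d − n = 1 > 0, so Plotkin applies.
Compute d/(2d−n) = 16/1 ≈ 16.0000.
⌊d/(2d−n)⌋ = 16.
Plotkin bound: M ≤ 2·16 = 32.
Given |C| = 23, check: satisfied.
This |C| is below the Plotkin bound.


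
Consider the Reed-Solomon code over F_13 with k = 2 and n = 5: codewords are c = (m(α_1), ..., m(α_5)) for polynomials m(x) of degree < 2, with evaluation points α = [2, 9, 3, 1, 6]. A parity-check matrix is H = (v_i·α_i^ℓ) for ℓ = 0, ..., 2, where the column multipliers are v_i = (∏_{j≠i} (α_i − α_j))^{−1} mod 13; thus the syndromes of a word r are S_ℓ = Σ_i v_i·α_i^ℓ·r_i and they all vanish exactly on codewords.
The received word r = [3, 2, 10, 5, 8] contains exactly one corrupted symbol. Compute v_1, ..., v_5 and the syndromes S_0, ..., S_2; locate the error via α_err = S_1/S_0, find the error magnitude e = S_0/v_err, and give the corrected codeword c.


S = (10, 4, 12), error at position 3, error magnitude e = 9, c = [3, 2, 1, 5, 8].

Step 1: column multipliers v_i = (∏_{j≠i}(α_i − α_j))^{−1} mod 13.
  i = 1 (α = 2): (2−9)(2−3)(2−1)(2−6) = (−7)·(−1)·1·(−4) = −28 ≡ 11, so v_1 = 11^{−1} = 6 (mod 13).
  i = 2 (α = 9): (9−2)(9−3)(9−1)(9−6) = 7·6·8·3 = 1008 ≡ 7, so v_2 = 7^{−1} = 2 (mod 13).
  i = 3 (α = 3): (3−2)(3−9)(3−1)(3−6) = 1·(−6)·2·(−3) = 36 ≡ 10, so v_3 = 10^{−1} = 4 (mod 13).
  i = 4 (α = 1): (1−2)(1−9)(1−3)(1−6) = (−1)·(−8)·(−2)·(−5) = 80 ≡ 2, so v_4 = 2^{−1} = 7 (mod 13).
  i = 5 (α = 6): (6−2)(6−9)(6−3)(6−1) = 4·(−3)·3·5 = −180 ≡ 2, so v_5 = 2^{−1} = 7 (mod 13).
  v = [6, 2, 4, 7, 7].
Step 2: syndromes of r = [3, 2, 10, 5, 8] (all sums mod 13).
  S_0 = Σ v_i r_i = 6·3 + 2·2 + 4·10 + 7·5 + 7·8 = 153 ≡ 10.
  S_1 = Σ v_i α_i r_i = 6·2·3 + 2·9·2 + 4·3·10 + 7·1·5 + 7·6·8 = 563 ≡ 4.
  α_i^2 mod 13 = [4, 3, 9, 1, 10].
  S_2 = Σ v_i α_i^2 r_i = 6·4·3 + 2·3·2 + 4·9·10 + 7·1·5 + 7·10·8 = 1039 ≡ 12.
  S = (10, 4, 12) ≠ 0, so r is not a codeword (an error is present).
Step 3: locate the error. For a single error e at position i, S_ℓ = v_i·e·α_i^ℓ, so α_err = S_1/S_0.
  S_0^{−1} = 10^{−1} = 4 (mod 13), so α_err = 4·4 = 16 ≡ 3 = α_3. Error position i = 3.
  Consistency check: S_2/S_1 = 12·10 = 120 ≡ 3 = α_err ✓ (single-error assumption holds).
Step 4: error magnitude e = S_0/v_3 = S_0·∏_{j≠3}(α_3 − α_j) = 10·10 = 100 ≡ 9 (mod 13).
Step 5: correct position 3: c_3 = r_3 − e = 10 − 9 ≡ 1 (mod 13). Hence c = [3, 2, 1, 5, 8].
  Check: interpolating c through the α_i gives m(x) = 7 + 11·x (degree < 2) with m(α_i) = c_i for every i, so c is indeed a codeword.


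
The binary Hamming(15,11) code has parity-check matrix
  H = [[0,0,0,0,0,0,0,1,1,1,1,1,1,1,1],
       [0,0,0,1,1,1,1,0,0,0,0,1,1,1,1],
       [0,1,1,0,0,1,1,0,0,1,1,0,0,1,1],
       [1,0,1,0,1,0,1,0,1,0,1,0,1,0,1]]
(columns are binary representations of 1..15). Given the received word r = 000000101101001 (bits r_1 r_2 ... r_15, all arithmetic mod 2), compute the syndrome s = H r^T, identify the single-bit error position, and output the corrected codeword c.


s = (0, 1, 1, 1)^T, error position = 7, corrected codeword c = 000000001101001

Compute s = H r^T mod 2 one row at a time:
  s_1 = 0 + 1 + 1 + 0 + 1 + 0 + 0 + 1 = 4 ≡ 0 (mod 2).
  s_2 = 0 + 0 + 0 + 1 + 1 + 0 + 0 + 1 = 3 ≡ 1 (mod 2).
  s_3 = 0 + 0 + 0 + 1 + 1 + 0 + 0 + 1 = 3 ≡ 1 (mod 2).
  s_4 = 0 + 0 + 0 + 1 + 1 + 0 + 0 + 1 = 3 ≡ 1 (mod 2).
s = (0, 1, 1, 1)^T — this equals column 7 of H (binary 0111), so error is at position 7.
Correct: flip bit 7 of r = 000000101101001 to get c = 000000001101001.


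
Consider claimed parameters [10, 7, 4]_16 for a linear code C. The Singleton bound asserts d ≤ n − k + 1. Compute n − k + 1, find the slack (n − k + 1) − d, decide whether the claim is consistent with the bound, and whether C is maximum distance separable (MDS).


Singleton RHS = n − k + 1 = 4, slack = 0, bound satisfied, MDS.

Singleton bound: d ≤ n − k + 1.
Here n = 10, k = 7, so n − k + 1 = 4.
Given d = 4, check d ≤ 4: YES.
Slack = (n − k + 1) − d = 0.
The code is MDS (slack = 0).
Description: the claimed parameters are [10, 7, 4]_16; such a code would be MDS (meets Singleton bound).


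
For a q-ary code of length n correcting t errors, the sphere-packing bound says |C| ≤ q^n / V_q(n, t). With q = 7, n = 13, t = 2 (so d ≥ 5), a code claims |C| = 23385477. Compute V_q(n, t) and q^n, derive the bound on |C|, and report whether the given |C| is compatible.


V_q(n, t) = 2887, q^n = 96889010407, Hamming bound = 33560446, |C| = 23385477 ≤ bound (satisfied).

Step 1: Compute V_q(n, t) = Σ_{j=0}^2 C(n, j) (q−1)^j.
  j = 0: C(13,0)·(6)^0 = 1·1 = 1.
  j = 1: C(13,1)·(6)^1 = 13·6 = 78.
  j = 2: C(13,2)·(6)^2 = 78·36 = 2808.
  V_q(n, t) = 1 + 78 + 2808 = 2887.
Step 2: q^n = 7^13 = 96889010407.
Step 3: Hamming bound ⌊q^n / V_q(n,t)⌋ = ⌊96889010407/2887⌋ = 33560446.
Step 4: Compare |C| = 23385477 to 33560446: satisfied.
The claimed |C| lies below the Hamming bound.


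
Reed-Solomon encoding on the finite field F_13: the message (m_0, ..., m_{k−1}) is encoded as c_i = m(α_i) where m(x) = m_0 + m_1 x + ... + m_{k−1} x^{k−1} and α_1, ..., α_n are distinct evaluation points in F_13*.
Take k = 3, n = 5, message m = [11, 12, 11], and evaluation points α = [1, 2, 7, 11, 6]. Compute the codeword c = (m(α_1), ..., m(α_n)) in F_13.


c = [8, 1, 10, 5, 11]

Message polynomial: m(x) = 11 + 12·x + 11·x^2 (mod 13).
For each evaluation point α_i, compute m(α_i) mod 13:
  α_1 = 1: Horner steps 11 → 10 → 8, so m(1) = 8.
  α_2 = 2: Horner steps 11 → 8 → 1, so m(2) = 1.
  α_3 = 7: Horner steps 11 → 11 → 10, so m(7) = 10.
  α_4 = 11: Horner steps 11 → 3 → 5, so m(11) = 5.
  α_5 = 6: Horner steps 11 → 0 → 11, so m(6) = 11.
Codeword c = [8, 1, 10, 5, 11] ∈ F_13^5.


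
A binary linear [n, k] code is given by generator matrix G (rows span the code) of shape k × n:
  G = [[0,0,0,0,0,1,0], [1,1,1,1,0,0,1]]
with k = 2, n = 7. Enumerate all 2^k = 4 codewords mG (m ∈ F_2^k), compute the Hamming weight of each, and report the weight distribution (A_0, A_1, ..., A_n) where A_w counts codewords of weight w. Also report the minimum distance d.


Weight distribution: A_0 = 1, A_1 = 1, A_5 = 1, A_6 = 1. Minimum distance d = 1.

Enumerate all 2^2 = 4 messages m ∈ F_2^2.
For each, compute codeword c = mG in F_2^7, then tally its weight.
  m = 00 → c = 0000000, weight = 0.
  m = 10 → c = 0000010, weight = 1.
  m = 01 → c = 1111001, weight = 5.
  m = 11 → c = 1111011, weight = 6.
Tally weights:
  weight 0: 1 codewords.
  weight 1: 1 codewords.
  weight 5: 1 codewords.
  weight 6: 1 codewords.
Minimum distance d = smallest w > 0 with A_w > 0 = 1.
Sanity: Σ A_w = 4 = 2^2 = 4 ✓.


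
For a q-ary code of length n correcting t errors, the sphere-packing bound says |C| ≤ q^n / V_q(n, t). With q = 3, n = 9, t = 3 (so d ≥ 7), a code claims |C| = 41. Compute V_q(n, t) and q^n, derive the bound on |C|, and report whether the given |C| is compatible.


V_q(n, t) = 835, q^n = 19683, Hamming bound = 23, |C| = 41 > bound (violated).

Step 1: Compute V_q(n, t) = Σ_{j=0}^3 C(n, j) (q−1)^j.
  j = 0: C(9,0)·(2)^0 = 1·1 = 1.
  j = 1: C(9,1)·(2)^1 = 9·2 = 18.
  j = 2: C(9,2)·(2)^2 = 36·4 = 144.
  j = 3: C(9,3)·(2)^3 = 84·8 = 672.
  V_q(n, t) = 1 + 18 + 144 + 672 = 835.
Step 2: q^n = 3^9 = 19683.
Step 3: Hamming bound ⌊q^n / V_q(n,t)⌋ = ⌊19683/835⌋ = 23.
Step 4: Compare |C| = 41 to 23: violated.
The claimed |C| lies above the Hamming bound, so no 3-ary code of length 9 with d ≥ 7 can have 41 codewords.


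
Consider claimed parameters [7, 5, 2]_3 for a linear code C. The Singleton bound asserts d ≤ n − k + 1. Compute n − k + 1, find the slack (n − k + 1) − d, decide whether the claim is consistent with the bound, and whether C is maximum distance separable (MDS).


Singleton RHS = n − k + 1 = 3, slack = 1, bound satisfied, not MDS.

Singleton bound: d ≤ n − k + 1.
Here n = 7, k = 5, so n − k + 1 = 3.
Given d = 2, check d ≤ 3: YES.
Slack = (n − k + 1) − d = 1.
The code is NOT MDS (slack = 1 > 0).
Description: the claimed parameters are [7, 5, 2]_3; such a code would be non-MDS.


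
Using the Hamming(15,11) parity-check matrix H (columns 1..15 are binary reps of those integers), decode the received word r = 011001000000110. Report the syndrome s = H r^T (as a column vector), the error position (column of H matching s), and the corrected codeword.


s = (0, 1, 0, 0)^T, error position = 4, corrected codeword c = 011101000000110

Compute s = H r^T mod 2 one row at a time:
  s_1 = 0 + 0 + 0 + 0 + 0 + 1 + 1 + 0 = 2 ≡ 0 (mod 2).
  s_2 = 0 + 0 + 1 + 0 + 0 + 1 + 1 + 0 = 3 ≡ 1 (mod 2).
  s_3 = 1 + 1 + 1 + 0 + 0 + 0 + 1 + 0 = 4 ≡ 0 (mod 2).
  s_4 = 0 + 1 + 0 + 0 + 0 + 0 + 1 + 0 = 2 ≡ 0 (mod 2).
s = (0, 1, 0, 0)^T — this equals column 4 of H (binary 0100), so error is at position 4.
Correct: flip bit 4 of r = 011001000000110 to get c = 011101000000110.


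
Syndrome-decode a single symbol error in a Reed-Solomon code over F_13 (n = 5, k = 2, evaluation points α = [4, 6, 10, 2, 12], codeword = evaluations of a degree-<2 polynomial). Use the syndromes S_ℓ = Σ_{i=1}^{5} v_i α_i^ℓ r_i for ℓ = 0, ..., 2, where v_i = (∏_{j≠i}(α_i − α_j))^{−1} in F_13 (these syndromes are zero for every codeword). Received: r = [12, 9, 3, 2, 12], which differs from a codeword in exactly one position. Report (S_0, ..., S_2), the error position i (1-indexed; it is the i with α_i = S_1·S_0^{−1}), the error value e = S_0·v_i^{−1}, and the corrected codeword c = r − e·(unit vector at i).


S = (7, 6, 7), error at position 5, error magnitude e = 12, c = [12, 9, 3, 2, 0].

Step 1: column multipliers v_i = (∏_{j≠i}(α_i − α_j))^{−1} mod 13.
  i = 1 (α = 4): (4−6)(4−10)(4−2)(4−12) = (−2)·(−6)·2·(−8) = −192 ≡ 3, so v_1 = 3^{−1} = 9 (mod 13).
  i = 2 (α = 6): (6−4)(6−10)(6−2)(6−12) = 2·(−4)·4·(−6) = 192 ≡ 10, so v_2 = 10^{−1} = 4 (mod 13).
  i = 3 (α = 10): (10−4)(10−6)(10−2)(10−12) = 6·4·8·(−2) = −384 ≡ 6, so v_3 = 6^{−1} = 11 (mod 13).
  i = 4 (α = 2): (2−4)(2−6)(2−10)(2−12) = (−2)·(−4)·(−8)·(−10) = 640 ≡ 3, so v_4 = 3^{−1} = 9 (mod 13).
  i = 5 (α = 12): (12−4)(12−6)(12−10)(12−2) = 8·6·2·10 = 960 ≡ 11, so v_5 = 11^{−1} = 6 (mod 13).
  v = [9, 4, 11, 9, 6].
Step 2: syndromes of r = [12, 9, 3, 2, 12] (all sums mod 13).
  S_0 = Σ v_i r_i = 9·12 + 4·9 + 11·3 + 9·2 + 6·12 = 267 ≡ 7.
  S_1 = Σ v_i α_i r_i = 9·4·12 + 4·6·9 + 11·10·3 + 9·2·2 + 6·12·12 = 1878 ≡ 6.
  α_i^2 mod 13 = [3, 10, 9, 4, 1].
  S_2 = Σ v_i α_i^2 r_i = 9·3·12 + 4·10·9 + 11·9·3 + 9·4·2 + 6·1·12 = 1125 ≡ 7.
  S = (7, 6, 7) ≠ 0, so r is not a codeword (an error is present).
Step 3: locate the error. For a single error e at position i, S_ℓ = v_i·e·α_i^ℓ, so α_err = S_1/S_0.
  S_0^{−1} = 7^{−1} = 2 (mod 13), so α_err = 6·2 = 12 ≡ 12 = α_5. Error position i = 5.
  Consistency check: S_2/S_1 = 7·11 = 77 ≡ 12 = α_err ✓ (single-error assumption holds).
Step 4: error magnitude e = S_0/v_5 = S_0·∏_{j≠5}(α_5 − α_j) = 7·11 = 77 ≡ 12 (mod 13).
Step 5: correct position 5: c_5 = r_5 − e = 12 − 12 ≡ 0 (mod 13). Hence c = [12, 9, 3, 2, 0].
  Check: interpolating c through the α_i gives m(x) = 5 + 5·x (degree < 2) with m(α_i) = c_i for every i, so c is indeed a codeword.


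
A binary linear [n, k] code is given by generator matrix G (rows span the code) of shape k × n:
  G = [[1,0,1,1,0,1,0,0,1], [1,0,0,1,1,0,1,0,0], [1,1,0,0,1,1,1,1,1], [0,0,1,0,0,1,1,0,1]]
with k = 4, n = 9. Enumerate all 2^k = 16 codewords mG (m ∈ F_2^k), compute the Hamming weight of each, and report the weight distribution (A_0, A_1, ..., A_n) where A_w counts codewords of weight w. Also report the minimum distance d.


Weight distribution: A_0 = 1, A_1 = 1, A_3 = 1, A_4 = 3, A_5 = 5, A_6 = 4, A_7 = 1. Minimum distance d = 1.

Enumerate all 2^4 = 16 messages m ∈ F_2^4.
For each, compute codeword c = mG in F_2^9, then tally its weight.
  m = 0000 → c = 000000000, weight = 0.
  m = 1000 → c = 101101001, weight = 5.
  m = 0100 → c = 100110100, weight = 4.
  m = 1100 → c = 001011101, weight = 5.
  m = 0010 → c = 110011111, weight = 7.
  m = 1010 → c = 011110110, weight = 6.
  m = 0110 → c = 010101011, weight = 5.
  m = 1110 → c = 111000010, weight = 4.
  m = 0001 → c = 001001101, weight = 4.
  m = 1001 → c = 100100100, weight = 3.
  m = 0101 → c = 101111001, weight = 6.
  m = 1101 → c = 000010000, weight = 1.
  m = 0011 → c = 111010010, weight = 5.
  m = 1011 → c = 010111011, weight = 6.
  m = 0111 → c = 011100110, weight = 5.
  m = 1111 → c = 110001111, weight = 6.
Tally weights:
  weight 0: 1 codewords.
  weight 1: 1 codewords.
  weight 3: 1 codewords.
  weight 4: 3 codewords.
  weight 5: 5 codewords.
  weight 6: 4 codewords.
  weight 7: 1 codewords.
Minimum distance d = smallest w > 0 with A_w > 0 = 1.
Sanity: Σ A_w = 16 = 2^4 = 16 ✓.


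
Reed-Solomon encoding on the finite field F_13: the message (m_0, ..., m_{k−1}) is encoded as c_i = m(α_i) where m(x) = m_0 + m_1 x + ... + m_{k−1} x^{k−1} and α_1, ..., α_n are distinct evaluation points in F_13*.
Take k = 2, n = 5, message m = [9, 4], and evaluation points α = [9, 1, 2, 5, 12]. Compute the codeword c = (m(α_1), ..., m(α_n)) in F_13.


c = [6, 0, 4, 3, 5]

Message polynomial: m(x) = 9 + 4·x (mod 13).
For each evaluation point α_i, compute m(α_i) mod 13:
  α_1 = 9: Horner steps 4 → 6, so m(9) = 6.
  α_2 = 1: Horner steps 4 → 0, so m(1) = 0.
  α_3 = 2: Horner steps 4 → 4, so m(2) = 4.
  α_4 = 5: Horner steps 4 → 3, so m(5) = 3.
  α_5 = 12: Horner steps 4 → 5, so m(12) = 5.
Codeword c = [6, 0, 4, 3, 5] ∈ F_13^5.


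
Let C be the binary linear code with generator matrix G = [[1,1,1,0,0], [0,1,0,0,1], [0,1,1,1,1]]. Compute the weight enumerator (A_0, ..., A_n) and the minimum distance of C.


Weight distribution: A_0 = 1, A_2 = 2, A_3 = 4, A_4 = 1. Minimum distance d = 2.

Enumerate all 2^3 = 8 messages m ∈ F_2^3.
For each, compute codeword c = mG in F_2^5, then tally its weight.
  m = 000 → c = 00000, weight = 0.
  m = 100 → c = 11100, weight = 3.
  m = 010 → c = 01001, weight = 2.
  m = 110 → c = 10101, weight = 3.
  m = 001 → c = 01111, weight = 4.
  m = 101 → c = 10011, weight = 3.
  m = 011 → c = 00110, weight = 2.
  m = 111 → c = 11010, weight = 3.
Tally weights:
  weight 0: 1 codewords.
  weight 2: 2 codewords.
  weight 3: 4 codewords.
  weight 4: 1 codewords.
Minimum distance d = smallest w > 0 with A_w > 0 = 2.
Sanity: Σ A_w = 8 = 2^3 = 8 ✓.


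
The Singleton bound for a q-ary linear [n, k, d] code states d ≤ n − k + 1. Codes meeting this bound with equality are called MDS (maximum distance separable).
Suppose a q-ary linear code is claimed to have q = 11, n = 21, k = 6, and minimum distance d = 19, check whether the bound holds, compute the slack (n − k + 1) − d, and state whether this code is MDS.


Singleton RHS = n − k + 1 = 16, slack = -3, bound violated (no such code; not MDS).

Singleton bound: d ≤ n − k + 1.
Here n = 21, k = 6, so n − k + 1 = 16.
Given d = 19, check d ≤ 16: NO.
Slack = (n − k + 1) − d = -3.
The slack is negative: d = 19 exceeds n − k + 1 = 16 by 3, so the Singleton bound is violated and no linear [21, 6, 19]_11 code can exist. In particular it is not MDS (MDS requires d = n − k + 1 exactly).
Description: the claimed parameters are [21, 6, 19]_11; such a code would be impossible (violates the Singleton bound).


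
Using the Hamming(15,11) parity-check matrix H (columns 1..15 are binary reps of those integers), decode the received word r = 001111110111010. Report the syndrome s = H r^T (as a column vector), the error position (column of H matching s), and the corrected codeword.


s = (1, 0, 0, 0)^T, error position = 8, corrected codeword c = 001111100111010

Compute s = H r^T mod 2 one row at a time:
  s_1 = 1 + 0 + 1 + 1 + 1 + 0 + 1 + 0 = 5 ≡ 1 (mod 2).
  s_2 = 1 + 1 + 1 + 1 + 1 + 0 + 1 + 0 = 6 ≡ 0 (mod 2).
  s_3 = 0 + 1 + 1 + 1 + 1 + 1 + 1 + 0 = 6 ≡ 0 (mod 2).
  s_4 = 0 + 1 + 1 + 1 + 0 + 1 + 0 + 0 = 4 ≡ 0 (mod 2).
s = (1, 0, 0, 0)^T — this equals column 8 of H (binary 1000), so error is at position 8.
Correct: flip bit 8 of r = 001111110111010 to get c = 001111100111010.


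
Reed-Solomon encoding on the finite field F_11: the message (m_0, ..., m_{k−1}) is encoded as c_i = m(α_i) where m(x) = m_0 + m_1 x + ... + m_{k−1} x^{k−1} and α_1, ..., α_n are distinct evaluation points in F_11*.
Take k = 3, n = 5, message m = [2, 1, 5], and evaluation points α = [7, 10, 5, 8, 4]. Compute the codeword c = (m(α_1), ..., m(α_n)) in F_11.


c = [1, 6, 0, 0, 9]

Message polynomial: m(x) = 2 + 1·x + 5·x^2 (mod 11).
For each evaluation point α_i, compute m(α_i) mod 11:
  α_1 = 7: Horner steps 5 → 3 → 1, so m(7) = 1.
  α_2 = 10: Horner steps 5 → 7 → 6, so m(10) = 6.
  α_3 = 5: Horner steps 5 → 4 → 0, so m(5) = 0.
  α_4 = 8: Horner steps 5 → 8 → 0, so m(8) = 0.
  α_5 = 4: Horner steps 5 → 10 → 9, so m(4) = 9.
Codeword c = [1, 6, 0, 0, 9] ∈ F_11^5.


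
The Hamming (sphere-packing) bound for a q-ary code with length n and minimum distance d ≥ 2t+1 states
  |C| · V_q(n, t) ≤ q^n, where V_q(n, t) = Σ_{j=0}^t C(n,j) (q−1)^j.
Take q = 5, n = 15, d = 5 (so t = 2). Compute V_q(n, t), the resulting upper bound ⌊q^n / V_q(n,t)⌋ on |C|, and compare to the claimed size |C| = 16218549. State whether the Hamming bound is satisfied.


V_q(n, t) = 1741, q^n = 30517578125, Hamming bound = 17528764, |C| = 16218549 ≤ bound (satisfied).

Step 1: Compute V_q(n, t) = Σ_{j=0}^2 C(n, j) (q−1)^j.
  j = 0: C(15,0)·(4)^0 = 1·1 = 1.
  j = 1: C(15,1)·(4)^1 = 15·4 = 60.
  j = 2: C(15,2)·(4)^2 = 105·16 = 1680.
  V_q(n, t) = 1 + 60 + 1680 = 1741.
Step 2: q^n = 5^15 = 30517578125.
Step 3: Hamming bound ⌊q^n / V_q(n,t)⌋ = ⌊30517578125/1741⌋ = 17528764.
Step 4: Compare |C| = 16218549 to 17528764: satisfied.
The claimed |C| lies below the Hamming bound.


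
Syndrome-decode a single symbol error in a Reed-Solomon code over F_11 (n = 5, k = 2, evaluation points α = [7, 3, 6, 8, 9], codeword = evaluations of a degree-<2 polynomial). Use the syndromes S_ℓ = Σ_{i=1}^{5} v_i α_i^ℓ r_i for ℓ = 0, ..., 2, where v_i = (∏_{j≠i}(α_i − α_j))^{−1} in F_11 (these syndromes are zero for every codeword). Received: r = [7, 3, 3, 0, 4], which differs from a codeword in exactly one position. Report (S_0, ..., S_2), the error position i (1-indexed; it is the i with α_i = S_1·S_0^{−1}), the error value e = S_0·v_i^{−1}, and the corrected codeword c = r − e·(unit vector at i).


S = (7, 10, 8), error at position 2, error magnitude e = 1, c = [7, 2, 3, 0, 4].

Step 1: column multipliers v_i = (∏_{j≠i}(α_i − α_j))^{−1} mod 11.
  i = 1 (α = 7): (7−3)(7−6)(7−8)(7−9) = 4·1·(−1)·(−2) = 8 ≡ 8, so v_1 = 8^{−1} = 7 (mod 11).
  i = 2 (α = 3): (3−7)(3−6)(3−8)(3−9) = (−4)·(−3)·(−5)·(−6) = 360 ≡ 8, so v_2 = 8^{−1} = 7 (mod 11).
  i = 3 (α = 6): (6−7)(6−3)(6−8)(6−9) = (−1)·3·(−2)·(−3) = −18 ≡ 4, so v_3 = 4^{−1} = 3 (mod 11).
  i = 4 (α = 8): (8−7)(8−3)(8−6)(8−9) = 1·5·2·(−1) = −10 ≡ 1, so v_4 = 1^{−1} = 1 (mod 11).
  i = 5 (α = 9): (9−7)(9−3)(9−6)(9−8) = 2·6·3·1 = 36 ≡ 3, so v_5 = 3^{−1} = 4 (mod 11).
  v = [7, 7, 3, 1, 4].
Step 2: syndromes of r = [7, 3, 3, 0, 4] (all sums mod 11).
  S_0 = Σ v_i r_i = 7·7 + 7·3 + 3·3 + 1·0 + 4·4 = 95 ≡ 7.
  S_1 = Σ v_i α_i r_i = 7·7·7 + 7·3·3 + 3·6·3 + 1·8·0 + 4·9·4 = 604 ≡ 10.
  α_i^2 mod 11 = [5, 9, 3, 9, 4].
  S_2 = Σ v_i α_i^2 r_i = 7·5·7 + 7·9·3 + 3·3·3 + 1·9·0 + 4·4·4 = 525 ≡ 8.
  S = (7, 10, 8) ≠ 0, so r is not a codeword (an error is present).
Step 3: locate the error. For a single error e at position i, S_ℓ = v_i·e·α_i^ℓ, so α_err = S_1/S_0.
  S_0^{−1} = 7^{−1} = 8 (mod 11), so α_err = 10·8 = 80 ≡ 3 = α_2. Error position i = 2.
  Consistency check: S_2/S_1 = 8·10 = 80 ≡ 3 = α_err ✓ (single-error assumption holds).
Step 4: error magnitude e = S_0/v_2 = S_0·∏_{j≠2}(α_2 − α_j) = 7·8 = 56 ≡ 1 (mod 11).
Step 5: correct position 2: c_2 = r_2 − e = 3 − 1 ≡ 2 (mod 11). Hence c = [7, 2, 3, 0, 4].
  Check: interpolating c through the α_i gives m(x) = 1 + 4·x (degree < 2) with m(α_i) = c_i for every i, so c is indeed a codeword.


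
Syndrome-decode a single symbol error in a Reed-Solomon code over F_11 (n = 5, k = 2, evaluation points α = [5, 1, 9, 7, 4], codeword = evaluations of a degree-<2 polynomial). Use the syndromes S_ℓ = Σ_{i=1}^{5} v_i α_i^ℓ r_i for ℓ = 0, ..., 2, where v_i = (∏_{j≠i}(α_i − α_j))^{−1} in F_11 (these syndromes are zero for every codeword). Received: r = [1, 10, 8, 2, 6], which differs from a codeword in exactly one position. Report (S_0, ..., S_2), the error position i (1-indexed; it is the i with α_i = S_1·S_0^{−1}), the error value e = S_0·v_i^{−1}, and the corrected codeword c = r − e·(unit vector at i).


S = (5, 1, 9), error at position 3, error magnitude e = 5, c = [1, 10, 3, 2, 6].

Step 1: column multipliers v_i = (∏_{j≠i}(α_i − α_j))^{−1} mod 11.
  i = 1 (α = 5): (5−1)(5−9)(5−7)(5−4) = 4·(−4)·(−2)·1 = 32 ≡ 10, so v_1 = 10^{−1} = 10 (mod 11).
  i = 2 (α = 1): (1−5)(1−9)(1−7)(1−4) = (−4)·(−8)·(−6)·(−3) = 576 ≡ 4, so v_2 = 4^{−1} = 3 (mod 11).
  i = 3 (α = 9): (9−5)(9−1)(9−7)(9−4) = 4·8·2·5 = 320 ≡ 1, so v_3 = 1^{−1} = 1 (mod 11).
  i = 4 (α = 7): (7−5)(7−1)(7−9)(7−4) = 2·6·(−2)·3 = −72 ≡ 5, so v_4 = 5^{−1} = 9 (mod 11).
  i = 5 (α = 4): (4−5)(4−1)(4−9)(4−7) = (−1)·3·(−5)·(−3) = −45 ≡ 10, so v_5 = 10^{−1} = 10 (mod 11).
  v = [10, 3, 1, 9, 10].
Step 2: syndromes of r = [1, 10, 8, 2, 6] (all sums mod 11).
  S_0 = Σ v_i r_i = 10·1 + 3·10 + 1·8 + 9·2 + 10·6 = 126 ≡ 5.
  S_1 = Σ v_i α_i r_i = 10·5·1 + 3·1·10 + 1·9·8 + 9·7·2 + 10·4·6 = 518 ≡ 1.
  α_i^2 mod 11 = [3, 1, 4, 5, 5].
  S_2 = Σ v_i α_i^2 r_i = 10·3·1 + 3·1·10 + 1·4·8 + 9·5·2 + 10·5·6 = 482 ≡ 9.
  S = (5, 1, 9) ≠ 0, so r is not a codeword (an error is present).
Step 3: locate the error. For a single error e at position i, S_ℓ = v_i·e·α_i^ℓ, so α_err = S_1/S_0.
  S_0^{−1} = 5^{−1} = 9 (mod 11), so α_err = 1·9 = 9 ≡ 9 = α_3. Error position i = 3.
  Consistency check: S_2/S_1 = 9·1 = 9 ≡ 9 = α_err ✓ (single-error assumption holds).
Step 4: error magnitude e = S_0/v_3 = S_0·∏_{j≠3}(α_3 − α_j) = 5·1 = 5 ≡ 5 (mod 11).
Step 5: correct position 3: c_3 = r_3 − e = 8 − 5 ≡ 3 (mod 11). Hence c = [1, 10, 3, 2, 6].
  Check: interpolating c through the α_i gives m(x) = 4 + 6·x (degree < 2) with m(α_i) = c_i for every i, so c is indeed a codeword.


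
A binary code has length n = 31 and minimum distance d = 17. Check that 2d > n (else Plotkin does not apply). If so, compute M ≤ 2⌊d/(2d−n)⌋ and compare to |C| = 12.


Plotkin bound M ≤ 10; given |C| = 12 > bound (violated).

Check applicability: 2d = 34, n = 31.
2d − n = 3 > 0, so Plotkin applies.
Compute d/(2d−n) = 17/3 ≈ 5.6667.
⌊d/(2d−n)⌋ = 5.
Plotkin bound: M ≤ 2·5 = 10.
Given |C| = 12, check: VIOLATED.
This |C| is above the Plotkin bound, so no binary code with n = 31, d = 17 and 12 codewords exists.


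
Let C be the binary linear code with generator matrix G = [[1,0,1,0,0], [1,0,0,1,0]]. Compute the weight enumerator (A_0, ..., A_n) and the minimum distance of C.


Weight distribution: A_0 = 1, A_2 = 3. Minimum distance d = 2.

Enumerate all 2^2 = 4 messages m ∈ F_2^2.
For each, compute codeword c = mG in F_2^5, then tally its weight.
  m = 00 → c = 00000, weight = 0.
  m = 10 → c = 10100, weight = 2.
  m = 01 → c = 10010, weight = 2.
  m = 11 → c = 00110, weight = 2.
Tally weights:
  weight 0: 1 codewords.
  weight 2: 3 codewords.
Minimum distance d = smallest w > 0 with A_w > 0 = 2.
Sanity: Σ A_w = 4 = 2^2 = 4 ✓.


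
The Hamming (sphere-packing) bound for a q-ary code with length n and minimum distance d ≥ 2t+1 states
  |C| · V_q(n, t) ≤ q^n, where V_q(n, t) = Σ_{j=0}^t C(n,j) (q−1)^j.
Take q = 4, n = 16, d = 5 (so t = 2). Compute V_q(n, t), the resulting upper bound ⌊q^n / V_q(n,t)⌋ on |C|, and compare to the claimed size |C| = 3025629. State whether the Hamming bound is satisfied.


V_q(n, t) = 1129, q^n = 4294967296, Hamming bound = 3804222, |C| = 3025629 ≤ bound (satisfied).

Step 1: Compute V_q(n, t) = Σ_{j=0}^2 C(n, j) (q−1)^j.
  j = 0: C(16,0)·(3)^0 = 1·1 = 1.
  j = 1: C(16,1)·(3)^1 = 16·3 = 48.
  j = 2: C(16,2)·(3)^2 = 120·9 = 1080.
  V_q(n, t) = 1 + 48 + 1080 = 1129.
Step 2: q^n = 4^16 = 4294967296.
Step 3: Hamming bound ⌊q^n / V_q(n,t)⌋ = ⌊4294967296/1129⌋ = 3804222.
Step 4: Compare |C| = 3025629 to 3804222: satisfied.
The claimed |C| lies below the Hamming bound.


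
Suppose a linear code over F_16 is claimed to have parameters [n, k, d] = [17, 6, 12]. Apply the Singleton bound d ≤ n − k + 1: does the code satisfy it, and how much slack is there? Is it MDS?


Singleton RHS = n − k + 1 = 12, slack = 0, bound satisfied, MDS.

Singleton bound: d ≤ n − k + 1.
Here n = 17, k = 6, so n − k + 1 = 12.
Given d = 12, check d ≤ 12: YES.
Slack = (n − k + 1) − d = 0.
The code is MDS (slack = 0).
Description: the claimed parameters are [17, 6, 12]_16; such a code would be MDS (meets Singleton bound).


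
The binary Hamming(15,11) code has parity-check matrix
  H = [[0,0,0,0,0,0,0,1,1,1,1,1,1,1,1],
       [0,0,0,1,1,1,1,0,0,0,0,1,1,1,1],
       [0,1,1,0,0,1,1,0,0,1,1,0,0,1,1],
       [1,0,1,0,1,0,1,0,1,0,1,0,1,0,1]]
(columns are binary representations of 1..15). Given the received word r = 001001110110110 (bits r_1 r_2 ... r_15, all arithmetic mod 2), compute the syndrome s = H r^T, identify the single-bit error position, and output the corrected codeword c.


s = (1, 0, 0, 0)^T, error position = 8, corrected codeword c = 001001100110110

Compute s = H r^T mod 2 one row at a time:
  s_1 = 1 + 0 + 1 + 1 + 0 + 1 + 1 + 0 = 5 ≡ 1 (mod 2).
  s_2 = 0 + 0 + 1 + 1 + 0 + 1 + 1 + 0 = 4 ≡ 0 (mod 2).
  s_3 = 0 + 1 + 1 + 1 + 1 + 1 + 1 + 0 = 6 ≡ 0 (mod 2).
  s_4 = 0 + 1 + 0 + 1 + 0 + 1 + 1 + 0 = 4 ≡ 0 (mod 2).
s = (1, 0, 0, 0)^T — this equals column 8 of H (binary 1000), so error is at position 8.
Correct: flip bit 8 of r = 001001110110110 to get c = 001001100110110.


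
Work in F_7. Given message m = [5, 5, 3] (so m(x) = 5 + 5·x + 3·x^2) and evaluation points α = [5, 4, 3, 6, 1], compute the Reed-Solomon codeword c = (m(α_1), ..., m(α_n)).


c = [0, 3, 5, 3, 6]

Message polynomial: m(x) = 5 + 5·x + 3·x^2 (mod 7).
For each evaluation point α_i, compute m(α_i) mod 7:
  α_1 = 5: Horner steps 3 → 6 → 0, so m(5) = 0.
  α_2 = 4: Horner steps 3 → 3 → 3, so m(4) = 3.
  α_3 = 3: Horner steps 3 → 0 → 5, so m(3) = 5.
  α_4 = 6: Horner steps 3 → 2 → 3, so m(6) = 3.
  α_5 = 1: Horner steps 3 → 1 → 6, so m(1) = 6.
Codeword c = [0, 3, 5, 3, 6] ∈ F_7^5.


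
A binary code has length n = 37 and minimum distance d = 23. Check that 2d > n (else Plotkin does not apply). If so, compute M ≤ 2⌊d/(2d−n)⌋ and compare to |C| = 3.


Plotkin bound M ≤ 4; given |C| = 3 ≤ bound (satisfied).

Check applicability: 2d = 46, n = 37.
2d − n = 9 > 0, so Plotkin applies.
Compute d/(2d−n) = 23/9 ≈ 2.5556.
⌊d/(2d−n)⌋ = 2.
Plotkin bound: M ≤ 2·2 = 4.
Given |C| = 3, check: satisfied.
This |C| is below the Plotkin bound.


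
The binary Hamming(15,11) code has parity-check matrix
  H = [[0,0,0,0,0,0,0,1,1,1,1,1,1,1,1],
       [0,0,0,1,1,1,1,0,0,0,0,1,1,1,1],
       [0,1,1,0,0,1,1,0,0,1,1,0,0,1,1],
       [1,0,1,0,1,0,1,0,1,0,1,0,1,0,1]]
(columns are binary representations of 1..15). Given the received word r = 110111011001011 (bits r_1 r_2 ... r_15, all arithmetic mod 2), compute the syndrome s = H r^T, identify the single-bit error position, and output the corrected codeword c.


s = (1, 0, 0, 0)^T, error position = 8, corrected codeword c = 110111001001011

Compute s = H r^T mod 2 one row at a time:
  s_1 = 1 + 1 + 0 + 0 + 1 + 0 + 1 + 1 = 5 ≡ 1 (mod 2).
  s_2 = 1 + 1 + 1 + 0 + 1 + 0 + 1 + 1 = 6 ≡ 0 (mod 2).
  s_3 = 1 + 0 + 1 + 0 + 0 + 0 + 1 + 1 = 4 ≡ 0 (mod 2).
  s_4 = 1 + 0 + 1 + 0 + 1 + 0 + 0 + 1 = 4 ≡ 0 (mod 2).
s = (1, 0, 0, 0)^T — this equals column 8 of H (binary 1000), so error is at position 8.
Correct: flip bit 8 of r = 110111011001011 to get c = 110111001001011.


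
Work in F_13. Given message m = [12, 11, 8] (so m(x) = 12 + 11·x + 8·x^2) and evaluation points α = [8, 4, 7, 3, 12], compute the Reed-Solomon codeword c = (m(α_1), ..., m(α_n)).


c = [1, 2, 0, 0, 9]

Message polynomial: m(x) = 12 + 11·x + 8·x^2 (mod 13).
For each evaluation point α_i, compute m(α_i) mod 13:
  α_1 = 8: Horner steps 8 → 10 → 1, so m(8) = 1.
  α_2 = 4: Horner steps 8 → 4 → 2, so m(4) = 2.
  α_3 = 7: Horner steps 8 → 2 → 0, so m(7) = 0.
  α_4 = 3: Horner steps 8 → 9 → 0, so m(3) = 0.
  α_5 = 12: Horner steps 8 → 3 → 9, so m(12) = 9.
Codeword c = [1, 2, 0, 0, 9] ∈ F_13^5.


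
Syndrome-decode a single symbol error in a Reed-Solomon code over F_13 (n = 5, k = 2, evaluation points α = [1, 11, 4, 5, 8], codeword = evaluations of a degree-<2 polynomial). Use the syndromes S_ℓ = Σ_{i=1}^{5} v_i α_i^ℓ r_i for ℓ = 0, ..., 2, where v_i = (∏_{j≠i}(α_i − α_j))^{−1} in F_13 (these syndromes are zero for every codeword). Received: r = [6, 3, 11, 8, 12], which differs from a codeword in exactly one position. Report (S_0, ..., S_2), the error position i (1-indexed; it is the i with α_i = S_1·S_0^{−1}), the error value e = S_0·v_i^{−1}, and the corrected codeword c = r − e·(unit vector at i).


S = (8, 8, 8), error at position 1, error magnitude e = 12, c = [7, 3, 11, 8, 12].

Step 1: column multipliers v_i = (∏_{j≠i}(α_i − α_j))^{−1} mod 13.
  i = 1 (α = 1): (1−11)(1−4)(1−5)(1−8) = (−10)·(−3)·(−4)·(−7) = 840 ≡ 8, so v_1 = 8^{−1} = 5 (mod 13).
  i = 2 (α = 11): (11−1)(11−4)(11−5)(11−8) = 10·7·6·3 = 1260 ≡ 12, so v_2 = 12^{−1} = 12 (mod 13).
  i = 3 (α = 4): (4−1)(4−11)(4−5)(4−8) = 3·(−7)·(−1)·(−4) = −84 ≡ 7, so v_3 = 7^{−1} = 2 (mod 13).
  i = 4 (α = 5): (5−1)(5−11)(5−4)(5−8) = 4·(−6)·1·(−3) = 72 ≡ 7, so v_4 = 7^{−1} = 2 (mod 13).
  i = 5 (α = 8): (8−1)(8−11)(8−4)(8−5) = 7·(−3)·4·3 = −252 ≡ 8, so v_5 = 8^{−1} = 5 (mod 13).
  v = [5, 12, 2, 2, 5].
Step 2: syndromes of r = [6, 3, 11, 8, 12] (all sums mod 13).
  S_0 = Σ v_i r_i = 5·6 + 12·3 + 2·11 + 2·8 + 5·12 = 164 ≡ 8.
  S_1 = Σ v_i α_i r_i = 5·1·6 + 12·11·3 + 2·4·11 + 2·5·8 + 5·8·12 = 1074 ≡ 8.
  α_i^2 mod 13 = [1, 4, 3, 12, 12].
  S_2 = Σ v_i α_i^2 r_i = 5·1·6 + 12·4·3 + 2·3·11 + 2·12·8 + 5·12·12 = 1152 ≡ 8.
  S = (8, 8, 8) ≠ 0, so r is not a codeword (an error is present).
Step 3: locate the error. For a single error e at position i, S_ℓ = v_i·e·α_i^ℓ, so α_err = S_1/S_0.
  S_0^{−1} = 8^{−1} = 5 (mod 13), so α_err = 8·5 = 40 ≡ 1 = α_1. Error position i = 1.
  Consistency check: S_2/S_1 = 8·5 = 40 ≡ 1 = α_err ✓ (single-error assumption holds).
Step 4: error magnitude e = S_0/v_1 = S_0·∏_{j≠1}(α_1 − α_j) = 8·8 = 64 ≡ 12 (mod 13).
Step 5: correct position 1: c_1 = r_1 − e = 6 − 12 ≡ 7 (mod 13). Hence c = [7, 3, 11, 8, 12].
  Check: interpolating c through the α_i gives m(x) = 10 + 10·x (degree < 2) with m(α_i) = c_i for every i, so c is indeed a codeword.


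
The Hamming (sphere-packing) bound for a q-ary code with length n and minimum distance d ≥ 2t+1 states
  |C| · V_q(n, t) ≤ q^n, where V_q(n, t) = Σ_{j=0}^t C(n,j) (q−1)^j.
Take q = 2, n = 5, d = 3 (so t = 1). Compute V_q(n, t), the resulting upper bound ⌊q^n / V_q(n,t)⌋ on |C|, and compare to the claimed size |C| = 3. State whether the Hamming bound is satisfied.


V_q(n, t) = 6, q^n = 32, Hamming bound = 5, |C| = 3 ≤ bound (satisfied).

Step 1: Compute V_q(n, t) = Σ_{j=0}^1 C(n, j) (q−1)^j.
  j = 0: C(5,0)·(1)^0 = 1·1 = 1.
  j = 1: C(5,1)·(1)^1 = 5·1 = 5.
  V_q(n, t) = 1 + 5 = 6.
Step 2: q^n = 2^5 = 32.
Step 3: Hamming bound ⌊q^n / V_q(n,t)⌋ = ⌊32/6⌋ = 5.
Step 4: Compare |C| = 3 to 5: satisfied.
The claimed |C| lies below the Hamming bound.


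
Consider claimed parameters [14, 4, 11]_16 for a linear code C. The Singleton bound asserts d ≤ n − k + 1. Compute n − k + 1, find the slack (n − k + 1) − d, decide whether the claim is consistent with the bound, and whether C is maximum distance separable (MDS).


Singleton RHS = n − k + 1 = 11, slack = 0, bound satisfied, MDS.

Singleton bound: d ≤ n − k + 1.
Here n = 14, k = 4, so n − k + 1 = 11.
Given d = 11, check d ≤ 11: YES.
Slack = (n − k + 1) − d = 0.
The code is MDS (slack = 0).
Description: the claimed parameters are [14, 4, 11]_16; such a code would be MDS (meets Singleton bound).


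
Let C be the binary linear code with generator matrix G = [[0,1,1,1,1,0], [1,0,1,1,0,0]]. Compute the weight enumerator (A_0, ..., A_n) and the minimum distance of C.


Weight distribution: A_0 = 1, A_3 = 2, A_4 = 1. Minimum distance d = 3.

Enumerate all 2^2 = 4 messages m ∈ F_2^2.
For each, compute codeword c = mG in F_2^6, then tally its weight.
  m = 00 → c = 000000, weight = 0.
  m = 10 → c = 011110, weight = 4.
  m = 01 → c = 101100, weight = 3.
  m = 11 → c = 110010, weight = 3.
Tally weights:
  weight 0: 1 codewords.
  weight 3: 2 codewords.
  weight 4: 1 codewords.
Minimum distance d = smallest w > 0 with A_w > 0 = 3.
Sanity: Σ A_w = 4 = 2^2 = 4 ✓.
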